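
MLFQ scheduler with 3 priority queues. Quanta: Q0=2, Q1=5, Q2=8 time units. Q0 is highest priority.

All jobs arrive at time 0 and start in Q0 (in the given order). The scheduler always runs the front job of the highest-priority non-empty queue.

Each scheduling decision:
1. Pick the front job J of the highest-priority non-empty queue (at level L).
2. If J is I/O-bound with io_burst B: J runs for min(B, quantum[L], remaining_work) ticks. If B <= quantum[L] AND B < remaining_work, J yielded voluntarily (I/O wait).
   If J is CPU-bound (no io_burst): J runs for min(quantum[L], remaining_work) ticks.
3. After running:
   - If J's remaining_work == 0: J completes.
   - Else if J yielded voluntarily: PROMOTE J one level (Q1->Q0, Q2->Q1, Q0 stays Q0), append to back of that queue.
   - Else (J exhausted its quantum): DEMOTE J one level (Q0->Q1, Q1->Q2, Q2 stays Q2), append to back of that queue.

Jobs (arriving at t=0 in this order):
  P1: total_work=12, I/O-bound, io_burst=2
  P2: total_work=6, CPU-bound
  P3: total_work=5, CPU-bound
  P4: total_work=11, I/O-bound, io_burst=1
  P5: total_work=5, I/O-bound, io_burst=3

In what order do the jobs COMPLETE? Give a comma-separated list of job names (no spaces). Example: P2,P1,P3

Answer: P1,P4,P2,P3,P5

Derivation:
t=0-2: P1@Q0 runs 2, rem=10, I/O yield, promote→Q0. Q0=[P2,P3,P4,P5,P1] Q1=[] Q2=[]
t=2-4: P2@Q0 runs 2, rem=4, quantum used, demote→Q1. Q0=[P3,P4,P5,P1] Q1=[P2] Q2=[]
t=4-6: P3@Q0 runs 2, rem=3, quantum used, demote→Q1. Q0=[P4,P5,P1] Q1=[P2,P3] Q2=[]
t=6-7: P4@Q0 runs 1, rem=10, I/O yield, promote→Q0. Q0=[P5,P1,P4] Q1=[P2,P3] Q2=[]
t=7-9: P5@Q0 runs 2, rem=3, quantum used, demote→Q1. Q0=[P1,P4] Q1=[P2,P3,P5] Q2=[]
t=9-11: P1@Q0 runs 2, rem=8, I/O yield, promote→Q0. Q0=[P4,P1] Q1=[P2,P3,P5] Q2=[]
t=11-12: P4@Q0 runs 1, rem=9, I/O yield, promote→Q0. Q0=[P1,P4] Q1=[P2,P3,P5] Q2=[]
t=12-14: P1@Q0 runs 2, rem=6, I/O yield, promote→Q0. Q0=[P4,P1] Q1=[P2,P3,P5] Q2=[]
t=14-15: P4@Q0 runs 1, rem=8, I/O yield, promote→Q0. Q0=[P1,P4] Q1=[P2,P3,P5] Q2=[]
t=15-17: P1@Q0 runs 2, rem=4, I/O yield, promote→Q0. Q0=[P4,P1] Q1=[P2,P3,P5] Q2=[]
t=17-18: P4@Q0 runs 1, rem=7, I/O yield, promote→Q0. Q0=[P1,P4] Q1=[P2,P3,P5] Q2=[]
t=18-20: P1@Q0 runs 2, rem=2, I/O yield, promote→Q0. Q0=[P4,P1] Q1=[P2,P3,P5] Q2=[]
t=20-21: P4@Q0 runs 1, rem=6, I/O yield, promote→Q0. Q0=[P1,P4] Q1=[P2,P3,P5] Q2=[]
t=21-23: P1@Q0 runs 2, rem=0, completes. Q0=[P4] Q1=[P2,P3,P5] Q2=[]
t=23-24: P4@Q0 runs 1, rem=5, I/O yield, promote→Q0. Q0=[P4] Q1=[P2,P3,P5] Q2=[]
t=24-25: P4@Q0 runs 1, rem=4, I/O yield, promote→Q0. Q0=[P4] Q1=[P2,P3,P5] Q2=[]
t=25-26: P4@Q0 runs 1, rem=3, I/O yield, promote→Q0. Q0=[P4] Q1=[P2,P3,P5] Q2=[]
t=26-27: P4@Q0 runs 1, rem=2, I/O yield, promote→Q0. Q0=[P4] Q1=[P2,P3,P5] Q2=[]
t=27-28: P4@Q0 runs 1, rem=1, I/O yield, promote→Q0. Q0=[P4] Q1=[P2,P3,P5] Q2=[]
t=28-29: P4@Q0 runs 1, rem=0, completes. Q0=[] Q1=[P2,P3,P5] Q2=[]
t=29-33: P2@Q1 runs 4, rem=0, completes. Q0=[] Q1=[P3,P5] Q2=[]
t=33-36: P3@Q1 runs 3, rem=0, completes. Q0=[] Q1=[P5] Q2=[]
t=36-39: P5@Q1 runs 3, rem=0, completes. Q0=[] Q1=[] Q2=[]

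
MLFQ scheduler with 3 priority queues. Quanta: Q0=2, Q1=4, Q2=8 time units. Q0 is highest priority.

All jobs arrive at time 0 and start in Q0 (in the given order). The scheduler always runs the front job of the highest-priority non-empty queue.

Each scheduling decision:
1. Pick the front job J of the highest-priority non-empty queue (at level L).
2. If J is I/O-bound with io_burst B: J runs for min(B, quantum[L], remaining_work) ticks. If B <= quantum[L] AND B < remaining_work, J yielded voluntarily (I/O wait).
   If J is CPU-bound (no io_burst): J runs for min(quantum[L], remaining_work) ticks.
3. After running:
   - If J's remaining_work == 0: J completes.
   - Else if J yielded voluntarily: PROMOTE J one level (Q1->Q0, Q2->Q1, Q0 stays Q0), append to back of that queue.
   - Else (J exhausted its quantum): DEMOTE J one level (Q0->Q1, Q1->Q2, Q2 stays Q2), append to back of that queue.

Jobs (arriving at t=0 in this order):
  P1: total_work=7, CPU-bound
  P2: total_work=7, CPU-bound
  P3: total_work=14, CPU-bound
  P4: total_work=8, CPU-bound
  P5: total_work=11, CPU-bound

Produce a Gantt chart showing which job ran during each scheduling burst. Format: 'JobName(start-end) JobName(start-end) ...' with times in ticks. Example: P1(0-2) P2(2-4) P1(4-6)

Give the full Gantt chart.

t=0-2: P1@Q0 runs 2, rem=5, quantum used, demote→Q1. Q0=[P2,P3,P4,P5] Q1=[P1] Q2=[]
t=2-4: P2@Q0 runs 2, rem=5, quantum used, demote→Q1. Q0=[P3,P4,P5] Q1=[P1,P2] Q2=[]
t=4-6: P3@Q0 runs 2, rem=12, quantum used, demote→Q1. Q0=[P4,P5] Q1=[P1,P2,P3] Q2=[]
t=6-8: P4@Q0 runs 2, rem=6, quantum used, demote→Q1. Q0=[P5] Q1=[P1,P2,P3,P4] Q2=[]
t=8-10: P5@Q0 runs 2, rem=9, quantum used, demote→Q1. Q0=[] Q1=[P1,P2,P3,P4,P5] Q2=[]
t=10-14: P1@Q1 runs 4, rem=1, quantum used, demote→Q2. Q0=[] Q1=[P2,P3,P4,P5] Q2=[P1]
t=14-18: P2@Q1 runs 4, rem=1, quantum used, demote→Q2. Q0=[] Q1=[P3,P4,P5] Q2=[P1,P2]
t=18-22: P3@Q1 runs 4, rem=8, quantum used, demote→Q2. Q0=[] Q1=[P4,P5] Q2=[P1,P2,P3]
t=22-26: P4@Q1 runs 4, rem=2, quantum used, demote→Q2. Q0=[] Q1=[P5] Q2=[P1,P2,P3,P4]
t=26-30: P5@Q1 runs 4, rem=5, quantum used, demote→Q2. Q0=[] Q1=[] Q2=[P1,P2,P3,P4,P5]
t=30-31: P1@Q2 runs 1, rem=0, completes. Q0=[] Q1=[] Q2=[P2,P3,P4,P5]
t=31-32: P2@Q2 runs 1, rem=0, completes. Q0=[] Q1=[] Q2=[P3,P4,P5]
t=32-40: P3@Q2 runs 8, rem=0, completes. Q0=[] Q1=[] Q2=[P4,P5]
t=40-42: P4@Q2 runs 2, rem=0, completes. Q0=[] Q1=[] Q2=[P5]
t=42-47: P5@Q2 runs 5, rem=0, completes. Q0=[] Q1=[] Q2=[]

Answer: P1(0-2) P2(2-4) P3(4-6) P4(6-8) P5(8-10) P1(10-14) P2(14-18) P3(18-22) P4(22-26) P5(26-30) P1(30-31) P2(31-32) P3(32-40) P4(40-42) P5(42-47)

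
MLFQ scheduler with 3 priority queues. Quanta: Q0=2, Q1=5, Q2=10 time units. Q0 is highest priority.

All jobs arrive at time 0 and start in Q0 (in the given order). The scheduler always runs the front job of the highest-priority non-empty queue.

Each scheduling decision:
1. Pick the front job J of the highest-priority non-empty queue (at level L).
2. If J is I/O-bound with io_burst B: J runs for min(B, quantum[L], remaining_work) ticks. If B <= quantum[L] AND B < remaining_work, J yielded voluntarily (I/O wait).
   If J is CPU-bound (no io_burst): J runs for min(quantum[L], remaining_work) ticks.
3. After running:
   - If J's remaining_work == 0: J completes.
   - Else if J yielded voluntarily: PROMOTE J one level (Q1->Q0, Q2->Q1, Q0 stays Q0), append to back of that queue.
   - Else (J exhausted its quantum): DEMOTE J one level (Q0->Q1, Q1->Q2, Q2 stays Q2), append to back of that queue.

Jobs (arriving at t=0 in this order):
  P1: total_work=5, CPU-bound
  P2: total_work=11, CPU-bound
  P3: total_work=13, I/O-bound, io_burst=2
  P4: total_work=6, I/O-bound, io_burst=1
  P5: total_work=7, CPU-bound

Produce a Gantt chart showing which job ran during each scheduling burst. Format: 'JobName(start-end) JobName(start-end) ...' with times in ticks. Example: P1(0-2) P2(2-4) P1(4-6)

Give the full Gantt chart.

Answer: P1(0-2) P2(2-4) P3(4-6) P4(6-7) P5(7-9) P3(9-11) P4(11-12) P3(12-14) P4(14-15) P3(15-17) P4(17-18) P3(18-20) P4(20-21) P3(21-23) P4(23-24) P3(24-25) P1(25-28) P2(28-33) P5(33-38) P2(38-42)

Derivation:
t=0-2: P1@Q0 runs 2, rem=3, quantum used, demote→Q1. Q0=[P2,P3,P4,P5] Q1=[P1] Q2=[]
t=2-4: P2@Q0 runs 2, rem=9, quantum used, demote→Q1. Q0=[P3,P4,P5] Q1=[P1,P2] Q2=[]
t=4-6: P3@Q0 runs 2, rem=11, I/O yield, promote→Q0. Q0=[P4,P5,P3] Q1=[P1,P2] Q2=[]
t=6-7: P4@Q0 runs 1, rem=5, I/O yield, promote→Q0. Q0=[P5,P3,P4] Q1=[P1,P2] Q2=[]
t=7-9: P5@Q0 runs 2, rem=5, quantum used, demote→Q1. Q0=[P3,P4] Q1=[P1,P2,P5] Q2=[]
t=9-11: P3@Q0 runs 2, rem=9, I/O yield, promote→Q0. Q0=[P4,P3] Q1=[P1,P2,P5] Q2=[]
t=11-12: P4@Q0 runs 1, rem=4, I/O yield, promote→Q0. Q0=[P3,P4] Q1=[P1,P2,P5] Q2=[]
t=12-14: P3@Q0 runs 2, rem=7, I/O yield, promote→Q0. Q0=[P4,P3] Q1=[P1,P2,P5] Q2=[]
t=14-15: P4@Q0 runs 1, rem=3, I/O yield, promote→Q0. Q0=[P3,P4] Q1=[P1,P2,P5] Q2=[]
t=15-17: P3@Q0 runs 2, rem=5, I/O yield, promote→Q0. Q0=[P4,P3] Q1=[P1,P2,P5] Q2=[]
t=17-18: P4@Q0 runs 1, rem=2, I/O yield, promote→Q0. Q0=[P3,P4] Q1=[P1,P2,P5] Q2=[]
t=18-20: P3@Q0 runs 2, rem=3, I/O yield, promote→Q0. Q0=[P4,P3] Q1=[P1,P2,P5] Q2=[]
t=20-21: P4@Q0 runs 1, rem=1, I/O yield, promote→Q0. Q0=[P3,P4] Q1=[P1,P2,P5] Q2=[]
t=21-23: P3@Q0 runs 2, rem=1, I/O yield, promote→Q0. Q0=[P4,P3] Q1=[P1,P2,P5] Q2=[]
t=23-24: P4@Q0 runs 1, rem=0, completes. Q0=[P3] Q1=[P1,P2,P5] Q2=[]
t=24-25: P3@Q0 runs 1, rem=0, completes. Q0=[] Q1=[P1,P2,P5] Q2=[]
t=25-28: P1@Q1 runs 3, rem=0, completes. Q0=[] Q1=[P2,P5] Q2=[]
t=28-33: P2@Q1 runs 5, rem=4, quantum used, demote→Q2. Q0=[] Q1=[P5] Q2=[P2]
t=33-38: P5@Q1 runs 5, rem=0, completes. Q0=[] Q1=[] Q2=[P2]
t=38-42: P2@Q2 runs 4, rem=0, completes. Q0=[] Q1=[] Q2=[]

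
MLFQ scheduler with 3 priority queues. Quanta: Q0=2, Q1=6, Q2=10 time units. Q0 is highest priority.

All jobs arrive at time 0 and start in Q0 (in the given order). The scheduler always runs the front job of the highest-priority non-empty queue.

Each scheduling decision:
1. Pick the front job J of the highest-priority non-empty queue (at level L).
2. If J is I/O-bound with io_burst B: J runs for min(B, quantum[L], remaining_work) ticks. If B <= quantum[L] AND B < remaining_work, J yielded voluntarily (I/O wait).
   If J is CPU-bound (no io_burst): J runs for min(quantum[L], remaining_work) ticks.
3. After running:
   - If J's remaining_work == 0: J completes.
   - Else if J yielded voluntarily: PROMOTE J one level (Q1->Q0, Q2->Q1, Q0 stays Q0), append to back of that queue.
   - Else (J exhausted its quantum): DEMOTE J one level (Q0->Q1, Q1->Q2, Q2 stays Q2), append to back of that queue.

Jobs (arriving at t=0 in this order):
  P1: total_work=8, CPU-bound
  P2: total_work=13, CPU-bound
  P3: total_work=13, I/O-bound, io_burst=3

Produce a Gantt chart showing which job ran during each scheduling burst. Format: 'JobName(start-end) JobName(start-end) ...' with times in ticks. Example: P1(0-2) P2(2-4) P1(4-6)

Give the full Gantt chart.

Answer: P1(0-2) P2(2-4) P3(4-6) P1(6-12) P2(12-18) P3(18-21) P3(21-23) P3(23-26) P3(26-28) P3(28-29) P2(29-34)

Derivation:
t=0-2: P1@Q0 runs 2, rem=6, quantum used, demote→Q1. Q0=[P2,P3] Q1=[P1] Q2=[]
t=2-4: P2@Q0 runs 2, rem=11, quantum used, demote→Q1. Q0=[P3] Q1=[P1,P2] Q2=[]
t=4-6: P3@Q0 runs 2, rem=11, quantum used, demote→Q1. Q0=[] Q1=[P1,P2,P3] Q2=[]
t=6-12: P1@Q1 runs 6, rem=0, completes. Q0=[] Q1=[P2,P3] Q2=[]
t=12-18: P2@Q1 runs 6, rem=5, quantum used, demote→Q2. Q0=[] Q1=[P3] Q2=[P2]
t=18-21: P3@Q1 runs 3, rem=8, I/O yield, promote→Q0. Q0=[P3] Q1=[] Q2=[P2]
t=21-23: P3@Q0 runs 2, rem=6, quantum used, demote→Q1. Q0=[] Q1=[P3] Q2=[P2]
t=23-26: P3@Q1 runs 3, rem=3, I/O yield, promote→Q0. Q0=[P3] Q1=[] Q2=[P2]
t=26-28: P3@Q0 runs 2, rem=1, quantum used, demote→Q1. Q0=[] Q1=[P3] Q2=[P2]
t=28-29: P3@Q1 runs 1, rem=0, completes. Q0=[] Q1=[] Q2=[P2]
t=29-34: P2@Q2 runs 5, rem=0, completes. Q0=[] Q1=[] Q2=[]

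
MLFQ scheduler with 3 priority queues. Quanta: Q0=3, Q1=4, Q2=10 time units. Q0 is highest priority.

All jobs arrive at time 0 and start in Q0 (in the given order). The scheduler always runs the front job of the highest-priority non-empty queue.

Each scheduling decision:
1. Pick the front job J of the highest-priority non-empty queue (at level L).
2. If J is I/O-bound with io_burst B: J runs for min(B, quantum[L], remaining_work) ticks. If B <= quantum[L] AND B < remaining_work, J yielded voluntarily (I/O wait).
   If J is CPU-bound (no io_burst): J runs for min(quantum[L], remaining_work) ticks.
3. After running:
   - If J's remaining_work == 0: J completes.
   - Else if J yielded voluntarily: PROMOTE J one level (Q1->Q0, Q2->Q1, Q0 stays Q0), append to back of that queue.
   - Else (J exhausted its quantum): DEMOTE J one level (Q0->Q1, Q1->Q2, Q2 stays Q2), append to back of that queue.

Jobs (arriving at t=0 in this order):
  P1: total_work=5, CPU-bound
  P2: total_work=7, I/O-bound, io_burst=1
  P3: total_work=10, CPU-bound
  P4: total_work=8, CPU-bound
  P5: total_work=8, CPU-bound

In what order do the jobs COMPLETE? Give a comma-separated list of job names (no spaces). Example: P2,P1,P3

t=0-3: P1@Q0 runs 3, rem=2, quantum used, demote→Q1. Q0=[P2,P3,P4,P5] Q1=[P1] Q2=[]
t=3-4: P2@Q0 runs 1, rem=6, I/O yield, promote→Q0. Q0=[P3,P4,P5,P2] Q1=[P1] Q2=[]
t=4-7: P3@Q0 runs 3, rem=7, quantum used, demote→Q1. Q0=[P4,P5,P2] Q1=[P1,P3] Q2=[]
t=7-10: P4@Q0 runs 3, rem=5, quantum used, demote→Q1. Q0=[P5,P2] Q1=[P1,P3,P4] Q2=[]
t=10-13: P5@Q0 runs 3, rem=5, quantum used, demote→Q1. Q0=[P2] Q1=[P1,P3,P4,P5] Q2=[]
t=13-14: P2@Q0 runs 1, rem=5, I/O yield, promote→Q0. Q0=[P2] Q1=[P1,P3,P4,P5] Q2=[]
t=14-15: P2@Q0 runs 1, rem=4, I/O yield, promote→Q0. Q0=[P2] Q1=[P1,P3,P4,P5] Q2=[]
t=15-16: P2@Q0 runs 1, rem=3, I/O yield, promote→Q0. Q0=[P2] Q1=[P1,P3,P4,P5] Q2=[]
t=16-17: P2@Q0 runs 1, rem=2, I/O yield, promote→Q0. Q0=[P2] Q1=[P1,P3,P4,P5] Q2=[]
t=17-18: P2@Q0 runs 1, rem=1, I/O yield, promote→Q0. Q0=[P2] Q1=[P1,P3,P4,P5] Q2=[]
t=18-19: P2@Q0 runs 1, rem=0, completes. Q0=[] Q1=[P1,P3,P4,P5] Q2=[]
t=19-21: P1@Q1 runs 2, rem=0, completes. Q0=[] Q1=[P3,P4,P5] Q2=[]
t=21-25: P3@Q1 runs 4, rem=3, quantum used, demote→Q2. Q0=[] Q1=[P4,P5] Q2=[P3]
t=25-29: P4@Q1 runs 4, rem=1, quantum used, demote→Q2. Q0=[] Q1=[P5] Q2=[P3,P4]
t=29-33: P5@Q1 runs 4, rem=1, quantum used, demote→Q2. Q0=[] Q1=[] Q2=[P3,P4,P5]
t=33-36: P3@Q2 runs 3, rem=0, completes. Q0=[] Q1=[] Q2=[P4,P5]
t=36-37: P4@Q2 runs 1, rem=0, completes. Q0=[] Q1=[] Q2=[P5]
t=37-38: P5@Q2 runs 1, rem=0, completes. Q0=[] Q1=[] Q2=[]

Answer: P2,P1,P3,P4,P5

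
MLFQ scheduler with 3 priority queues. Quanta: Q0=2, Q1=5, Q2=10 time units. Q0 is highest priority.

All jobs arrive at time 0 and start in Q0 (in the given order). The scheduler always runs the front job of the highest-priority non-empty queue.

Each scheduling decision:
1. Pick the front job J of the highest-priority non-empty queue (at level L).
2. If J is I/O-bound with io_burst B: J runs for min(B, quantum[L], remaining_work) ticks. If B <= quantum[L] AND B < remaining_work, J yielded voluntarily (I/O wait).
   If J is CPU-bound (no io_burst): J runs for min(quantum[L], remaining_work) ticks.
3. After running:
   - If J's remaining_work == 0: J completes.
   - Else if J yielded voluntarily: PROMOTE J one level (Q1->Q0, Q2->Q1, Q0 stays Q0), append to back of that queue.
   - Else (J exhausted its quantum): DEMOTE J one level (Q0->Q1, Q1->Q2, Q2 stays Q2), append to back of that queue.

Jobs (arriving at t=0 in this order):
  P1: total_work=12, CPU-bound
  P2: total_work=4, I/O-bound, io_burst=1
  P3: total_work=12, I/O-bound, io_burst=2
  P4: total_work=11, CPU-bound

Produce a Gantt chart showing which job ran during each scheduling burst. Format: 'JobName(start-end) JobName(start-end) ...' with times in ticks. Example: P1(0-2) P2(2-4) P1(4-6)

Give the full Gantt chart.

t=0-2: P1@Q0 runs 2, rem=10, quantum used, demote→Q1. Q0=[P2,P3,P4] Q1=[P1] Q2=[]
t=2-3: P2@Q0 runs 1, rem=3, I/O yield, promote→Q0. Q0=[P3,P4,P2] Q1=[P1] Q2=[]
t=3-5: P3@Q0 runs 2, rem=10, I/O yield, promote→Q0. Q0=[P4,P2,P3] Q1=[P1] Q2=[]
t=5-7: P4@Q0 runs 2, rem=9, quantum used, demote→Q1. Q0=[P2,P3] Q1=[P1,P4] Q2=[]
t=7-8: P2@Q0 runs 1, rem=2, I/O yield, promote→Q0. Q0=[P3,P2] Q1=[P1,P4] Q2=[]
t=8-10: P3@Q0 runs 2, rem=8, I/O yield, promote→Q0. Q0=[P2,P3] Q1=[P1,P4] Q2=[]
t=10-11: P2@Q0 runs 1, rem=1, I/O yield, promote→Q0. Q0=[P3,P2] Q1=[P1,P4] Q2=[]
t=11-13: P3@Q0 runs 2, rem=6, I/O yield, promote→Q0. Q0=[P2,P3] Q1=[P1,P4] Q2=[]
t=13-14: P2@Q0 runs 1, rem=0, completes. Q0=[P3] Q1=[P1,P4] Q2=[]
t=14-16: P3@Q0 runs 2, rem=4, I/O yield, promote→Q0. Q0=[P3] Q1=[P1,P4] Q2=[]
t=16-18: P3@Q0 runs 2, rem=2, I/O yield, promote→Q0. Q0=[P3] Q1=[P1,P4] Q2=[]
t=18-20: P3@Q0 runs 2, rem=0, completes. Q0=[] Q1=[P1,P4] Q2=[]
t=20-25: P1@Q1 runs 5, rem=5, quantum used, demote→Q2. Q0=[] Q1=[P4] Q2=[P1]
t=25-30: P4@Q1 runs 5, rem=4, quantum used, demote→Q2. Q0=[] Q1=[] Q2=[P1,P4]
t=30-35: P1@Q2 runs 5, rem=0, completes. Q0=[] Q1=[] Q2=[P4]
t=35-39: P4@Q2 runs 4, rem=0, completes. Q0=[] Q1=[] Q2=[]

Answer: P1(0-2) P2(2-3) P3(3-5) P4(5-7) P2(7-8) P3(8-10) P2(10-11) P3(11-13) P2(13-14) P3(14-16) P3(16-18) P3(18-20) P1(20-25) P4(25-30) P1(30-35) P4(35-39)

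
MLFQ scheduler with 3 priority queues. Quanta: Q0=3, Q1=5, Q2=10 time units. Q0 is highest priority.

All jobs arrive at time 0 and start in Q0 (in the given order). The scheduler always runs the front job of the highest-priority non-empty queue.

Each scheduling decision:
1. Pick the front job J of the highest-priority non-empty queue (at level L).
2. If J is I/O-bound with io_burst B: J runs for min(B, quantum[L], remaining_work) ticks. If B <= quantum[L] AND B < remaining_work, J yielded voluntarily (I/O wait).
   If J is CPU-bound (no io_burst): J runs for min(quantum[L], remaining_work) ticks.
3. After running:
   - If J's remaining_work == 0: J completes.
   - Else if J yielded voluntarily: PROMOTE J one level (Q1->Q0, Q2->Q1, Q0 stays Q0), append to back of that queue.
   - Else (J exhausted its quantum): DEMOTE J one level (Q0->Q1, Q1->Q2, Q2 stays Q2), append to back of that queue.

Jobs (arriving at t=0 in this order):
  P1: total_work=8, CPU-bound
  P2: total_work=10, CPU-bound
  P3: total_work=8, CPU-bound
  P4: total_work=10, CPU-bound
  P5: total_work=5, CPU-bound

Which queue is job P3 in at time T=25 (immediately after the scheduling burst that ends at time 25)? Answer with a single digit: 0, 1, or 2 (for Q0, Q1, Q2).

t=0-3: P1@Q0 runs 3, rem=5, quantum used, demote→Q1. Q0=[P2,P3,P4,P5] Q1=[P1] Q2=[]
t=3-6: P2@Q0 runs 3, rem=7, quantum used, demote→Q1. Q0=[P3,P4,P5] Q1=[P1,P2] Q2=[]
t=6-9: P3@Q0 runs 3, rem=5, quantum used, demote→Q1. Q0=[P4,P5] Q1=[P1,P2,P3] Q2=[]
t=9-12: P4@Q0 runs 3, rem=7, quantum used, demote→Q1. Q0=[P5] Q1=[P1,P2,P3,P4] Q2=[]
t=12-15: P5@Q0 runs 3, rem=2, quantum used, demote→Q1. Q0=[] Q1=[P1,P2,P3,P4,P5] Q2=[]
t=15-20: P1@Q1 runs 5, rem=0, completes. Q0=[] Q1=[P2,P3,P4,P5] Q2=[]
t=20-25: P2@Q1 runs 5, rem=2, quantum used, demote→Q2. Q0=[] Q1=[P3,P4,P5] Q2=[P2]
t=25-30: P3@Q1 runs 5, rem=0, completes. Q0=[] Q1=[P4,P5] Q2=[P2]
t=30-35: P4@Q1 runs 5, rem=2, quantum used, demote→Q2. Q0=[] Q1=[P5] Q2=[P2,P4]
t=35-37: P5@Q1 runs 2, rem=0, completes. Q0=[] Q1=[] Q2=[P2,P4]
t=37-39: P2@Q2 runs 2, rem=0, completes. Q0=[] Q1=[] Q2=[P4]
t=39-41: P4@Q2 runs 2, rem=0, completes. Q0=[] Q1=[] Q2=[]

Answer: 1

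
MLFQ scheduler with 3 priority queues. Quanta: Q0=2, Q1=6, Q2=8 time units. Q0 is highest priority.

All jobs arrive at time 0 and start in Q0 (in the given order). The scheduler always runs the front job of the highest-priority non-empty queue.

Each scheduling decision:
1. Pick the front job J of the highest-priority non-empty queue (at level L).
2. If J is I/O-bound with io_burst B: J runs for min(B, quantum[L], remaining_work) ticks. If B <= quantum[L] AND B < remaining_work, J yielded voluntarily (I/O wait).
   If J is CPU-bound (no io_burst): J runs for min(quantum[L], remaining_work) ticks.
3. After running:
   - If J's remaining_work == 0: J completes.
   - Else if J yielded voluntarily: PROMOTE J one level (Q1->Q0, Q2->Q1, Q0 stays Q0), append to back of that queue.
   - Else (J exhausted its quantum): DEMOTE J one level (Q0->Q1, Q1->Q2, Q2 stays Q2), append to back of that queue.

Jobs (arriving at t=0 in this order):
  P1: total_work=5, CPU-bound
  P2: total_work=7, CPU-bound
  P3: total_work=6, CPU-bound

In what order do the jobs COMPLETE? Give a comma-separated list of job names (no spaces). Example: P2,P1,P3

t=0-2: P1@Q0 runs 2, rem=3, quantum used, demote→Q1. Q0=[P2,P3] Q1=[P1] Q2=[]
t=2-4: P2@Q0 runs 2, rem=5, quantum used, demote→Q1. Q0=[P3] Q1=[P1,P2] Q2=[]
t=4-6: P3@Q0 runs 2, rem=4, quantum used, demote→Q1. Q0=[] Q1=[P1,P2,P3] Q2=[]
t=6-9: P1@Q1 runs 3, rem=0, completes. Q0=[] Q1=[P2,P3] Q2=[]
t=9-14: P2@Q1 runs 5, rem=0, completes. Q0=[] Q1=[P3] Q2=[]
t=14-18: P3@Q1 runs 4, rem=0, completes. Q0=[] Q1=[] Q2=[]

Answer: P1,P2,P3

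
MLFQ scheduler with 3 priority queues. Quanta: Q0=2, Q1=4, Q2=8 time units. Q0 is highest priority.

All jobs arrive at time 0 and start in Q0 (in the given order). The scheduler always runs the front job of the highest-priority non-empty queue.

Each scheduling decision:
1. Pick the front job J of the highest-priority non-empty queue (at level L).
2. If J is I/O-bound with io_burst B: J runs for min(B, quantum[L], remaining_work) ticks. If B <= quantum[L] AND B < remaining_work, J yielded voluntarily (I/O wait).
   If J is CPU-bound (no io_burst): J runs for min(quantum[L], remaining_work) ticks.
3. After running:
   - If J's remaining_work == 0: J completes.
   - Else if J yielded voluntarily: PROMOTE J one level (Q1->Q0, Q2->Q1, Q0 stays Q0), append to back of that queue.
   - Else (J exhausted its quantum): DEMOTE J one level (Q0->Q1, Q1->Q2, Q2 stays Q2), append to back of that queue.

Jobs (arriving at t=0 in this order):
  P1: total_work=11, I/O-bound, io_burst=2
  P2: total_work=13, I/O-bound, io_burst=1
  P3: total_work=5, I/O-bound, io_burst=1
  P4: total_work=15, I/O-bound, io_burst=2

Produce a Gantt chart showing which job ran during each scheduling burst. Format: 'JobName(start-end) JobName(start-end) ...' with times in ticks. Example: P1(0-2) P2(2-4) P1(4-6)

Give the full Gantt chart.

Answer: P1(0-2) P2(2-3) P3(3-4) P4(4-6) P1(6-8) P2(8-9) P3(9-10) P4(10-12) P1(12-14) P2(14-15) P3(15-16) P4(16-18) P1(18-20) P2(20-21) P3(21-22) P4(22-24) P1(24-26) P2(26-27) P3(27-28) P4(28-30) P1(30-31) P2(31-32) P4(32-34) P2(34-35) P4(35-37) P2(37-38) P4(38-39) P2(39-40) P2(40-41) P2(41-42) P2(42-43) P2(43-44)

Derivation:
t=0-2: P1@Q0 runs 2, rem=9, I/O yield, promote→Q0. Q0=[P2,P3,P4,P1] Q1=[] Q2=[]
t=2-3: P2@Q0 runs 1, rem=12, I/O yield, promote→Q0. Q0=[P3,P4,P1,P2] Q1=[] Q2=[]
t=3-4: P3@Q0 runs 1, rem=4, I/O yield, promote→Q0. Q0=[P4,P1,P2,P3] Q1=[] Q2=[]
t=4-6: P4@Q0 runs 2, rem=13, I/O yield, promote→Q0. Q0=[P1,P2,P3,P4] Q1=[] Q2=[]
t=6-8: P1@Q0 runs 2, rem=7, I/O yield, promote→Q0. Q0=[P2,P3,P4,P1] Q1=[] Q2=[]
t=8-9: P2@Q0 runs 1, rem=11, I/O yield, promote→Q0. Q0=[P3,P4,P1,P2] Q1=[] Q2=[]
t=9-10: P3@Q0 runs 1, rem=3, I/O yield, promote→Q0. Q0=[P4,P1,P2,P3] Q1=[] Q2=[]
t=10-12: P4@Q0 runs 2, rem=11, I/O yield, promote→Q0. Q0=[P1,P2,P3,P4] Q1=[] Q2=[]
t=12-14: P1@Q0 runs 2, rem=5, I/O yield, promote→Q0. Q0=[P2,P3,P4,P1] Q1=[] Q2=[]
t=14-15: P2@Q0 runs 1, rem=10, I/O yield, promote→Q0. Q0=[P3,P4,P1,P2] Q1=[] Q2=[]
t=15-16: P3@Q0 runs 1, rem=2, I/O yield, promote→Q0. Q0=[P4,P1,P2,P3] Q1=[] Q2=[]
t=16-18: P4@Q0 runs 2, rem=9, I/O yield, promote→Q0. Q0=[P1,P2,P3,P4] Q1=[] Q2=[]
t=18-20: P1@Q0 runs 2, rem=3, I/O yield, promote→Q0. Q0=[P2,P3,P4,P1] Q1=[] Q2=[]
t=20-21: P2@Q0 runs 1, rem=9, I/O yield, promote→Q0. Q0=[P3,P4,P1,P2] Q1=[] Q2=[]
t=21-22: P3@Q0 runs 1, rem=1, I/O yield, promote→Q0. Q0=[P4,P1,P2,P3] Q1=[] Q2=[]
t=22-24: P4@Q0 runs 2, rem=7, I/O yield, promote→Q0. Q0=[P1,P2,P3,P4] Q1=[] Q2=[]
t=24-26: P1@Q0 runs 2, rem=1, I/O yield, promote→Q0. Q0=[P2,P3,P4,P1] Q1=[] Q2=[]
t=26-27: P2@Q0 runs 1, rem=8, I/O yield, promote→Q0. Q0=[P3,P4,P1,P2] Q1=[] Q2=[]
t=27-28: P3@Q0 runs 1, rem=0, completes. Q0=[P4,P1,P2] Q1=[] Q2=[]
t=28-30: P4@Q0 runs 2, rem=5, I/O yield, promote→Q0. Q0=[P1,P2,P4] Q1=[] Q2=[]
t=30-31: P1@Q0 runs 1, rem=0, completes. Q0=[P2,P4] Q1=[] Q2=[]
t=31-32: P2@Q0 runs 1, rem=7, I/O yield, promote→Q0. Q0=[P4,P2] Q1=[] Q2=[]
t=32-34: P4@Q0 runs 2, rem=3, I/O yield, promote→Q0. Q0=[P2,P4] Q1=[] Q2=[]
t=34-35: P2@Q0 runs 1, rem=6, I/O yield, promote→Q0. Q0=[P4,P2] Q1=[] Q2=[]
t=35-37: P4@Q0 runs 2, rem=1, I/O yield, promote→Q0. Q0=[P2,P4] Q1=[] Q2=[]
t=37-38: P2@Q0 runs 1, rem=5, I/O yield, promote→Q0. Q0=[P4,P2] Q1=[] Q2=[]
t=38-39: P4@Q0 runs 1, rem=0, completes. Q0=[P2] Q1=[] Q2=[]
t=39-40: P2@Q0 runs 1, rem=4, I/O yield, promote→Q0. Q0=[P2] Q1=[] Q2=[]
t=40-41: P2@Q0 runs 1, rem=3, I/O yield, promote→Q0. Q0=[P2] Q1=[] Q2=[]
t=41-42: P2@Q0 runs 1, rem=2, I/O yield, promote→Q0. Q0=[P2] Q1=[] Q2=[]
t=42-43: P2@Q0 runs 1, rem=1, I/O yield, promote→Q0. Q0=[P2] Q1=[] Q2=[]
t=43-44: P2@Q0 runs 1, rem=0, completes. Q0=[] Q1=[] Q2=[]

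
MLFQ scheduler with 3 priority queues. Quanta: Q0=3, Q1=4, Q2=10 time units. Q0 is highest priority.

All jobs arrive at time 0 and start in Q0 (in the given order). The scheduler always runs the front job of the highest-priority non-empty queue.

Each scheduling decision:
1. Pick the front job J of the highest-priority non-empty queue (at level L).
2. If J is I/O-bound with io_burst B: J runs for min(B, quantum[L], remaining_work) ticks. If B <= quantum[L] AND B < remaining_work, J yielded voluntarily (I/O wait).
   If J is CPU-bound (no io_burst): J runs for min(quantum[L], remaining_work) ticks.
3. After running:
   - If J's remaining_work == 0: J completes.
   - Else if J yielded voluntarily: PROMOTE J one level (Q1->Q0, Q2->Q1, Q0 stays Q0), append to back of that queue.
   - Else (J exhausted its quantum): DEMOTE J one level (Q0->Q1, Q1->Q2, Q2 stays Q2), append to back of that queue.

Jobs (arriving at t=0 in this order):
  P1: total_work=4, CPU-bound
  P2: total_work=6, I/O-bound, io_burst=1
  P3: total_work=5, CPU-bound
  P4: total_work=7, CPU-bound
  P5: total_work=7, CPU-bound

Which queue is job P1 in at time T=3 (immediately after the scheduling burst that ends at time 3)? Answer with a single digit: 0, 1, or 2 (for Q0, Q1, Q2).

t=0-3: P1@Q0 runs 3, rem=1, quantum used, demote→Q1. Q0=[P2,P3,P4,P5] Q1=[P1] Q2=[]
t=3-4: P2@Q0 runs 1, rem=5, I/O yield, promote→Q0. Q0=[P3,P4,P5,P2] Q1=[P1] Q2=[]
t=4-7: P3@Q0 runs 3, rem=2, quantum used, demote→Q1. Q0=[P4,P5,P2] Q1=[P1,P3] Q2=[]
t=7-10: P4@Q0 runs 3, rem=4, quantum used, demote→Q1. Q0=[P5,P2] Q1=[P1,P3,P4] Q2=[]
t=10-13: P5@Q0 runs 3, rem=4, quantum used, demote→Q1. Q0=[P2] Q1=[P1,P3,P4,P5] Q2=[]
t=13-14: P2@Q0 runs 1, rem=4, I/O yield, promote→Q0. Q0=[P2] Q1=[P1,P3,P4,P5] Q2=[]
t=14-15: P2@Q0 runs 1, rem=3, I/O yield, promote→Q0. Q0=[P2] Q1=[P1,P3,P4,P5] Q2=[]
t=15-16: P2@Q0 runs 1, rem=2, I/O yield, promote→Q0. Q0=[P2] Q1=[P1,P3,P4,P5] Q2=[]
t=16-17: P2@Q0 runs 1, rem=1, I/O yield, promote→Q0. Q0=[P2] Q1=[P1,P3,P4,P5] Q2=[]
t=17-18: P2@Q0 runs 1, rem=0, completes. Q0=[] Q1=[P1,P3,P4,P5] Q2=[]
t=18-19: P1@Q1 runs 1, rem=0, completes. Q0=[] Q1=[P3,P4,P5] Q2=[]
t=19-21: P3@Q1 runs 2, rem=0, completes. Q0=[] Q1=[P4,P5] Q2=[]
t=21-25: P4@Q1 runs 4, rem=0, completes. Q0=[] Q1=[P5] Q2=[]
t=25-29: P5@Q1 runs 4, rem=0, completes. Q0=[] Q1=[] Q2=[]

Answer: 1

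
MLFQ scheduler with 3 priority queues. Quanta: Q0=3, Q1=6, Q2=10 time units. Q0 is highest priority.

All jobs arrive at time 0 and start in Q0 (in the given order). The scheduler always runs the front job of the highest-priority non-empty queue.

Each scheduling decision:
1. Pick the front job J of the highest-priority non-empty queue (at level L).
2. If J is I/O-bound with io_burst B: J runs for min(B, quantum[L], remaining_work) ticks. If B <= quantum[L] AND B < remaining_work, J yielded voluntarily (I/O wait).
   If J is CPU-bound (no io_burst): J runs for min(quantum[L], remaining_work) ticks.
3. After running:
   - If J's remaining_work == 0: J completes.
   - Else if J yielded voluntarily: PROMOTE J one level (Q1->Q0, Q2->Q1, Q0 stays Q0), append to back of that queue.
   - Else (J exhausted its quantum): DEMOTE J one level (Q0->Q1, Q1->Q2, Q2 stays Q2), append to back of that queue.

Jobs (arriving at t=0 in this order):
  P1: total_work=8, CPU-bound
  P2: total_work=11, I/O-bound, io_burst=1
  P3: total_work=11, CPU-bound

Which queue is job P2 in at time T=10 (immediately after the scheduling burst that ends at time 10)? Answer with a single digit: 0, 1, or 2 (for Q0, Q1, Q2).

t=0-3: P1@Q0 runs 3, rem=5, quantum used, demote→Q1. Q0=[P2,P3] Q1=[P1] Q2=[]
t=3-4: P2@Q0 runs 1, rem=10, I/O yield, promote→Q0. Q0=[P3,P2] Q1=[P1] Q2=[]
t=4-7: P3@Q0 runs 3, rem=8, quantum used, demote→Q1. Q0=[P2] Q1=[P1,P3] Q2=[]
t=7-8: P2@Q0 runs 1, rem=9, I/O yield, promote→Q0. Q0=[P2] Q1=[P1,P3] Q2=[]
t=8-9: P2@Q0 runs 1, rem=8, I/O yield, promote→Q0. Q0=[P2] Q1=[P1,P3] Q2=[]
t=9-10: P2@Q0 runs 1, rem=7, I/O yield, promote→Q0. Q0=[P2] Q1=[P1,P3] Q2=[]
t=10-11: P2@Q0 runs 1, rem=6, I/O yield, promote→Q0. Q0=[P2] Q1=[P1,P3] Q2=[]
t=11-12: P2@Q0 runs 1, rem=5, I/O yield, promote→Q0. Q0=[P2] Q1=[P1,P3] Q2=[]
t=12-13: P2@Q0 runs 1, rem=4, I/O yield, promote→Q0. Q0=[P2] Q1=[P1,P3] Q2=[]
t=13-14: P2@Q0 runs 1, rem=3, I/O yield, promote→Q0. Q0=[P2] Q1=[P1,P3] Q2=[]
t=14-15: P2@Q0 runs 1, rem=2, I/O yield, promote→Q0. Q0=[P2] Q1=[P1,P3] Q2=[]
t=15-16: P2@Q0 runs 1, rem=1, I/O yield, promote→Q0. Q0=[P2] Q1=[P1,P3] Q2=[]
t=16-17: P2@Q0 runs 1, rem=0, completes. Q0=[] Q1=[P1,P3] Q2=[]
t=17-22: P1@Q1 runs 5, rem=0, completes. Q0=[] Q1=[P3] Q2=[]
t=22-28: P3@Q1 runs 6, rem=2, quantum used, demote→Q2. Q0=[] Q1=[] Q2=[P3]
t=28-30: P3@Q2 runs 2, rem=0, completes. Q0=[] Q1=[] Q2=[]

Answer: 0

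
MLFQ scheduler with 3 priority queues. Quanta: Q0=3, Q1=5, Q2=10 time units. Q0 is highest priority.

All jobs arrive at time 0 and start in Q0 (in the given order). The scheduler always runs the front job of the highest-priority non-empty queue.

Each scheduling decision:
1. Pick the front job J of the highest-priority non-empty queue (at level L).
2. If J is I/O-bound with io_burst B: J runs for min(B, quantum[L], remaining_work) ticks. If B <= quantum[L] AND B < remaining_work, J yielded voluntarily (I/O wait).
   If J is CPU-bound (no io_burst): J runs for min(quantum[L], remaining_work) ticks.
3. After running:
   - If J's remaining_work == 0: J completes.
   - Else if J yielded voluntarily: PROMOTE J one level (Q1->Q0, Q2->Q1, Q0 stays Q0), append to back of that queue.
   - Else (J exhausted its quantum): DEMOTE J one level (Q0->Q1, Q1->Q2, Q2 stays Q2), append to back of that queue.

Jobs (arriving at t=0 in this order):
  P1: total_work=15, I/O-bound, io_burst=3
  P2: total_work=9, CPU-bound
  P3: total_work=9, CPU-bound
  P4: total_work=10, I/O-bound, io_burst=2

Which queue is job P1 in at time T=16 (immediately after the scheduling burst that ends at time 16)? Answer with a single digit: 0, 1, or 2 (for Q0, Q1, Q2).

Answer: 0

Derivation:
t=0-3: P1@Q0 runs 3, rem=12, I/O yield, promote→Q0. Q0=[P2,P3,P4,P1] Q1=[] Q2=[]
t=3-6: P2@Q0 runs 3, rem=6, quantum used, demote→Q1. Q0=[P3,P4,P1] Q1=[P2] Q2=[]
t=6-9: P3@Q0 runs 3, rem=6, quantum used, demote→Q1. Q0=[P4,P1] Q1=[P2,P3] Q2=[]
t=9-11: P4@Q0 runs 2, rem=8, I/O yield, promote→Q0. Q0=[P1,P4] Q1=[P2,P3] Q2=[]
t=11-14: P1@Q0 runs 3, rem=9, I/O yield, promote→Q0. Q0=[P4,P1] Q1=[P2,P3] Q2=[]
t=14-16: P4@Q0 runs 2, rem=6, I/O yield, promote→Q0. Q0=[P1,P4] Q1=[P2,P3] Q2=[]
t=16-19: P1@Q0 runs 3, rem=6, I/O yield, promote→Q0. Q0=[P4,P1] Q1=[P2,P3] Q2=[]
t=19-21: P4@Q0 runs 2, rem=4, I/O yield, promote→Q0. Q0=[P1,P4] Q1=[P2,P3] Q2=[]
t=21-24: P1@Q0 runs 3, rem=3, I/O yield, promote→Q0. Q0=[P4,P1] Q1=[P2,P3] Q2=[]
t=24-26: P4@Q0 runs 2, rem=2, I/O yield, promote→Q0. Q0=[P1,P4] Q1=[P2,P3] Q2=[]
t=26-29: P1@Q0 runs 3, rem=0, completes. Q0=[P4] Q1=[P2,P3] Q2=[]
t=29-31: P4@Q0 runs 2, rem=0, completes. Q0=[] Q1=[P2,P3] Q2=[]
t=31-36: P2@Q1 runs 5, rem=1, quantum used, demote→Q2. Q0=[] Q1=[P3] Q2=[P2]
t=36-41: P3@Q1 runs 5, rem=1, quantum used, demote→Q2. Q0=[] Q1=[] Q2=[P2,P3]
t=41-42: P2@Q2 runs 1, rem=0, completes. Q0=[] Q1=[] Q2=[P3]
t=42-43: P3@Q2 runs 1, rem=0, completes. Q0=[] Q1=[] Q2=[]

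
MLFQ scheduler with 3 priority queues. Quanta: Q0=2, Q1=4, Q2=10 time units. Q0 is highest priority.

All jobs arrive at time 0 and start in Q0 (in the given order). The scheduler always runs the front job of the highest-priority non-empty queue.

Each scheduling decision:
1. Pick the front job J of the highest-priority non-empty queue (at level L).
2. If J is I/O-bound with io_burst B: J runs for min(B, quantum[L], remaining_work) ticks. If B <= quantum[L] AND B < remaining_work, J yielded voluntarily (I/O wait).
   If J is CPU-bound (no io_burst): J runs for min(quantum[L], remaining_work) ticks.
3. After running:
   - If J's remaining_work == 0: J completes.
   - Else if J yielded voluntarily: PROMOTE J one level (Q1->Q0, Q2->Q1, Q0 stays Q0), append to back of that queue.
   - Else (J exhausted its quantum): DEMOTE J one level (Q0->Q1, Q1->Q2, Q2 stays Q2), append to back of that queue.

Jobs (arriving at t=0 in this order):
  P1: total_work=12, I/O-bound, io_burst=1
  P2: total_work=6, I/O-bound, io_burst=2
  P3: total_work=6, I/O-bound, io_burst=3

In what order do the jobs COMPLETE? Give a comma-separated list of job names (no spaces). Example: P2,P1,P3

t=0-1: P1@Q0 runs 1, rem=11, I/O yield, promote→Q0. Q0=[P2,P3,P1] Q1=[] Q2=[]
t=1-3: P2@Q0 runs 2, rem=4, I/O yield, promote→Q0. Q0=[P3,P1,P2] Q1=[] Q2=[]
t=3-5: P3@Q0 runs 2, rem=4, quantum used, demote→Q1. Q0=[P1,P2] Q1=[P3] Q2=[]
t=5-6: P1@Q0 runs 1, rem=10, I/O yield, promote→Q0. Q0=[P2,P1] Q1=[P3] Q2=[]
t=6-8: P2@Q0 runs 2, rem=2, I/O yield, promote→Q0. Q0=[P1,P2] Q1=[P3] Q2=[]
t=8-9: P1@Q0 runs 1, rem=9, I/O yield, promote→Q0. Q0=[P2,P1] Q1=[P3] Q2=[]
t=9-11: P2@Q0 runs 2, rem=0, completes. Q0=[P1] Q1=[P3] Q2=[]
t=11-12: P1@Q0 runs 1, rem=8, I/O yield, promote→Q0. Q0=[P1] Q1=[P3] Q2=[]
t=12-13: P1@Q0 runs 1, rem=7, I/O yield, promote→Q0. Q0=[P1] Q1=[P3] Q2=[]
t=13-14: P1@Q0 runs 1, rem=6, I/O yield, promote→Q0. Q0=[P1] Q1=[P3] Q2=[]
t=14-15: P1@Q0 runs 1, rem=5, I/O yield, promote→Q0. Q0=[P1] Q1=[P3] Q2=[]
t=15-16: P1@Q0 runs 1, rem=4, I/O yield, promote→Q0. Q0=[P1] Q1=[P3] Q2=[]
t=16-17: P1@Q0 runs 1, rem=3, I/O yield, promote→Q0. Q0=[P1] Q1=[P3] Q2=[]
t=17-18: P1@Q0 runs 1, rem=2, I/O yield, promote→Q0. Q0=[P1] Q1=[P3] Q2=[]
t=18-19: P1@Q0 runs 1, rem=1, I/O yield, promote→Q0. Q0=[P1] Q1=[P3] Q2=[]
t=19-20: P1@Q0 runs 1, rem=0, completes. Q0=[] Q1=[P3] Q2=[]
t=20-23: P3@Q1 runs 3, rem=1, I/O yield, promote→Q0. Q0=[P3] Q1=[] Q2=[]
t=23-24: P3@Q0 runs 1, rem=0, completes. Q0=[] Q1=[] Q2=[]

Answer: P2,P1,P3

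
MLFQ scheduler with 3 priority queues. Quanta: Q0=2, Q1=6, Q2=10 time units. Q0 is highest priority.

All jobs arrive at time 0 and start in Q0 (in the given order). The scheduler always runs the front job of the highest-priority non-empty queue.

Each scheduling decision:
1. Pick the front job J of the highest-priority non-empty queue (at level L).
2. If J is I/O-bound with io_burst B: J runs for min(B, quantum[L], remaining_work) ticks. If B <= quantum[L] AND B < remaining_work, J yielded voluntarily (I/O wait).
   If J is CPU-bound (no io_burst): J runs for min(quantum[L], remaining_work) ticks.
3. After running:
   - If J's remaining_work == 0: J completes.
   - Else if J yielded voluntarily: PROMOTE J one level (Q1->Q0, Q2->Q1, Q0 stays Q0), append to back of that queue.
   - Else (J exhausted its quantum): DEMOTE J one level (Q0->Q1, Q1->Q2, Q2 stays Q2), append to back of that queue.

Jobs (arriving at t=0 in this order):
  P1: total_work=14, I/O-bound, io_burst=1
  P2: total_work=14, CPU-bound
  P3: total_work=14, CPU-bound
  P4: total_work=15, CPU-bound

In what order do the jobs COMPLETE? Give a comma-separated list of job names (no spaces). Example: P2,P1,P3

t=0-1: P1@Q0 runs 1, rem=13, I/O yield, promote→Q0. Q0=[P2,P3,P4,P1] Q1=[] Q2=[]
t=1-3: P2@Q0 runs 2, rem=12, quantum used, demote→Q1. Q0=[P3,P4,P1] Q1=[P2] Q2=[]
t=3-5: P3@Q0 runs 2, rem=12, quantum used, demote→Q1. Q0=[P4,P1] Q1=[P2,P3] Q2=[]
t=5-7: P4@Q0 runs 2, rem=13, quantum used, demote→Q1. Q0=[P1] Q1=[P2,P3,P4] Q2=[]
t=7-8: P1@Q0 runs 1, rem=12, I/O yield, promote→Q0. Q0=[P1] Q1=[P2,P3,P4] Q2=[]
t=8-9: P1@Q0 runs 1, rem=11, I/O yield, promote→Q0. Q0=[P1] Q1=[P2,P3,P4] Q2=[]
t=9-10: P1@Q0 runs 1, rem=10, I/O yield, promote→Q0. Q0=[P1] Q1=[P2,P3,P4] Q2=[]
t=10-11: P1@Q0 runs 1, rem=9, I/O yield, promote→Q0. Q0=[P1] Q1=[P2,P3,P4] Q2=[]
t=11-12: P1@Q0 runs 1, rem=8, I/O yield, promote→Q0. Q0=[P1] Q1=[P2,P3,P4] Q2=[]
t=12-13: P1@Q0 runs 1, rem=7, I/O yield, promote→Q0. Q0=[P1] Q1=[P2,P3,P4] Q2=[]
t=13-14: P1@Q0 runs 1, rem=6, I/O yield, promote→Q0. Q0=[P1] Q1=[P2,P3,P4] Q2=[]
t=14-15: P1@Q0 runs 1, rem=5, I/O yield, promote→Q0. Q0=[P1] Q1=[P2,P3,P4] Q2=[]
t=15-16: P1@Q0 runs 1, rem=4, I/O yield, promote→Q0. Q0=[P1] Q1=[P2,P3,P4] Q2=[]
t=16-17: P1@Q0 runs 1, rem=3, I/O yield, promote→Q0. Q0=[P1] Q1=[P2,P3,P4] Q2=[]
t=17-18: P1@Q0 runs 1, rem=2, I/O yield, promote→Q0. Q0=[P1] Q1=[P2,P3,P4] Q2=[]
t=18-19: P1@Q0 runs 1, rem=1, I/O yield, promote→Q0. Q0=[P1] Q1=[P2,P3,P4] Q2=[]
t=19-20: P1@Q0 runs 1, rem=0, completes. Q0=[] Q1=[P2,P3,P4] Q2=[]
t=20-26: P2@Q1 runs 6, rem=6, quantum used, demote→Q2. Q0=[] Q1=[P3,P4] Q2=[P2]
t=26-32: P3@Q1 runs 6, rem=6, quantum used, demote→Q2. Q0=[] Q1=[P4] Q2=[P2,P3]
t=32-38: P4@Q1 runs 6, rem=7, quantum used, demote→Q2. Q0=[] Q1=[] Q2=[P2,P3,P4]
t=38-44: P2@Q2 runs 6, rem=0, completes. Q0=[] Q1=[] Q2=[P3,P4]
t=44-50: P3@Q2 runs 6, rem=0, completes. Q0=[] Q1=[] Q2=[P4]
t=50-57: P4@Q2 runs 7, rem=0, completes. Q0=[] Q1=[] Q2=[]

Answer: P1,P2,P3,P4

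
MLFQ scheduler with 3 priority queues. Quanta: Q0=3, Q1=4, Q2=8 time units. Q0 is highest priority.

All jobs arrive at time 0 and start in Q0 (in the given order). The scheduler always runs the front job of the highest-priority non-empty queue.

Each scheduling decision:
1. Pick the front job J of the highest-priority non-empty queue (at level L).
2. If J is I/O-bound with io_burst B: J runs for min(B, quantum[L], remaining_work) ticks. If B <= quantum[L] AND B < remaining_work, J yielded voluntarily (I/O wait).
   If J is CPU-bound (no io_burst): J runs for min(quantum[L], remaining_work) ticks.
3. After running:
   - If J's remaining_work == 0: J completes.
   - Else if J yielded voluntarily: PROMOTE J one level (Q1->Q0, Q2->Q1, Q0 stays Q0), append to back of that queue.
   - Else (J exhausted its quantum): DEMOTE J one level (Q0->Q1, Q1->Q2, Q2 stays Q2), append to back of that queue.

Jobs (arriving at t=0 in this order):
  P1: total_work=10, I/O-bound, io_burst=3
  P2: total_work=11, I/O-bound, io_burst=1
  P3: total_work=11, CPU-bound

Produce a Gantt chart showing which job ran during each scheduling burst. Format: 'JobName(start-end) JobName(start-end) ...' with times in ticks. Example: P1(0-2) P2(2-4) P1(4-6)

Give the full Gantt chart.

Answer: P1(0-3) P2(3-4) P3(4-7) P1(7-10) P2(10-11) P1(11-14) P2(14-15) P1(15-16) P2(16-17) P2(17-18) P2(18-19) P2(19-20) P2(20-21) P2(21-22) P2(22-23) P2(23-24) P3(24-28) P3(28-32)

Derivation:
t=0-3: P1@Q0 runs 3, rem=7, I/O yield, promote→Q0. Q0=[P2,P3,P1] Q1=[] Q2=[]
t=3-4: P2@Q0 runs 1, rem=10, I/O yield, promote→Q0. Q0=[P3,P1,P2] Q1=[] Q2=[]
t=4-7: P3@Q0 runs 3, rem=8, quantum used, demote→Q1. Q0=[P1,P2] Q1=[P3] Q2=[]
t=7-10: P1@Q0 runs 3, rem=4, I/O yield, promote→Q0. Q0=[P2,P1] Q1=[P3] Q2=[]
t=10-11: P2@Q0 runs 1, rem=9, I/O yield, promote→Q0. Q0=[P1,P2] Q1=[P3] Q2=[]
t=11-14: P1@Q0 runs 3, rem=1, I/O yield, promote→Q0. Q0=[P2,P1] Q1=[P3] Q2=[]
t=14-15: P2@Q0 runs 1, rem=8, I/O yield, promote→Q0. Q0=[P1,P2] Q1=[P3] Q2=[]
t=15-16: P1@Q0 runs 1, rem=0, completes. Q0=[P2] Q1=[P3] Q2=[]
t=16-17: P2@Q0 runs 1, rem=7, I/O yield, promote→Q0. Q0=[P2] Q1=[P3] Q2=[]
t=17-18: P2@Q0 runs 1, rem=6, I/O yield, promote→Q0. Q0=[P2] Q1=[P3] Q2=[]
t=18-19: P2@Q0 runs 1, rem=5, I/O yield, promote→Q0. Q0=[P2] Q1=[P3] Q2=[]
t=19-20: P2@Q0 runs 1, rem=4, I/O yield, promote→Q0. Q0=[P2] Q1=[P3] Q2=[]
t=20-21: P2@Q0 runs 1, rem=3, I/O yield, promote→Q0. Q0=[P2] Q1=[P3] Q2=[]
t=21-22: P2@Q0 runs 1, rem=2, I/O yield, promote→Q0. Q0=[P2] Q1=[P3] Q2=[]
t=22-23: P2@Q0 runs 1, rem=1, I/O yield, promote→Q0. Q0=[P2] Q1=[P3] Q2=[]
t=23-24: P2@Q0 runs 1, rem=0, completes. Q0=[] Q1=[P3] Q2=[]
t=24-28: P3@Q1 runs 4, rem=4, quantum used, demote→Q2. Q0=[] Q1=[] Q2=[P3]
t=28-32: P3@Q2 runs 4, rem=0, completes. Q0=[] Q1=[] Q2=[]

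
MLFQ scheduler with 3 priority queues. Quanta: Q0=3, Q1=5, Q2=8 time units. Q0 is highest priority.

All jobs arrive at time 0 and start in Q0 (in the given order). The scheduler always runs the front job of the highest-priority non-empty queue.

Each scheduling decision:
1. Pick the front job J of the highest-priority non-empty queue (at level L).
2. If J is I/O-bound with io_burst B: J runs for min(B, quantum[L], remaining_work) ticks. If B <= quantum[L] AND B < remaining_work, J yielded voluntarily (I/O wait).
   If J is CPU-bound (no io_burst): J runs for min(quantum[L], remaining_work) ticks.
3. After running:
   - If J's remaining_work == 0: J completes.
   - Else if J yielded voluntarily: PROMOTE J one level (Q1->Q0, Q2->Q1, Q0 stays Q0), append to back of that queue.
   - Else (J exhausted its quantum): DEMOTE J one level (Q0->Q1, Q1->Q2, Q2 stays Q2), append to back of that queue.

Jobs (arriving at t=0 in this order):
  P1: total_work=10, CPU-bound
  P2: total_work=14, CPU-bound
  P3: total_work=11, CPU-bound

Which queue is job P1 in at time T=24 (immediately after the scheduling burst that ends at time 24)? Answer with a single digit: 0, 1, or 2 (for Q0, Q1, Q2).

Answer: 2

Derivation:
t=0-3: P1@Q0 runs 3, rem=7, quantum used, demote→Q1. Q0=[P2,P3] Q1=[P1] Q2=[]
t=3-6: P2@Q0 runs 3, rem=11, quantum used, demote→Q1. Q0=[P3] Q1=[P1,P2] Q2=[]
t=6-9: P3@Q0 runs 3, rem=8, quantum used, demote→Q1. Q0=[] Q1=[P1,P2,P3] Q2=[]
t=9-14: P1@Q1 runs 5, rem=2, quantum used, demote→Q2. Q0=[] Q1=[P2,P3] Q2=[P1]
t=14-19: P2@Q1 runs 5, rem=6, quantum used, demote→Q2. Q0=[] Q1=[P3] Q2=[P1,P2]
t=19-24: P3@Q1 runs 5, rem=3, quantum used, demote→Q2. Q0=[] Q1=[] Q2=[P1,P2,P3]
t=24-26: P1@Q2 runs 2, rem=0, completes. Q0=[] Q1=[] Q2=[P2,P3]
t=26-32: P2@Q2 runs 6, rem=0, completes. Q0=[] Q1=[] Q2=[P3]
t=32-35: P3@Q2 runs 3, rem=0, completes. Q0=[] Q1=[] Q2=[]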